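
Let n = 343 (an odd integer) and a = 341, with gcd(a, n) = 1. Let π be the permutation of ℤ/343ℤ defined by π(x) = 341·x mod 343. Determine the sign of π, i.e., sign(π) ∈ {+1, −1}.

-1

Orbit of 222 under x↦341x: [222, 242, 202, 282, 122, 99, 145]… (length divides ord_343(341)).
π_341 has 4 disjoint cycles with lengths [294, 42, 6, 1] on {0,…,342}.
sign(π) = (−1)^{n − #cycles} = (−1)^{343−4} = (−1)^339 = -1.
Check: (341/343) = -1 by Zolotarev.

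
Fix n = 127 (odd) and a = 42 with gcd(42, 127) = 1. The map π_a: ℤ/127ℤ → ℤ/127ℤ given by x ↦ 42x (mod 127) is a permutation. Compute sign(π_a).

+1

Start at x=26: 26 → 76 → 17 → 79 → 16 → 37 → 30 → … (one orbit).
π_42 has 3 disjoint cycles with lengths [63, 63, 1] on {0,…,126}.
With 3 cycles on 127 points, sign = (−1)^{127−3} = +1.
Zolotarev: (42|127) = +1, matching the cycle-count sign.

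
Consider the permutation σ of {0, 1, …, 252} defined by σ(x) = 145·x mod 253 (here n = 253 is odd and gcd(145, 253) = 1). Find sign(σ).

Orbit of 228 under x↦145x: [228, 170, 109, 119, 51, 58, 61]… (length divides ord_253(145)).
Cycle lengths of π_145 on ℤ/253ℤ: [110, 110, 22, 10, 1]; 5 cycles in total.
sign(π) = (−1)^{n − #cycles} = (−1)^{253−5} = (−1)^248 = +1.

+1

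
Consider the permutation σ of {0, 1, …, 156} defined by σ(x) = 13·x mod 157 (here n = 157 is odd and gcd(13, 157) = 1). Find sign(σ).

Start at x=144: 144 → 145 → 1 → 13 → 12 → 156 → 144 (one orbit).
27 cycles of lengths [6, 6, 6, 6, 6, 6, 6, 6, 6, 6, 6, 6, 6, 6, 6, 6, 6, 6, 6, 6, 6, 6, 6, 6, 6, 6, 1].
27 cycles on 157: each ℓ→(−1)^(ℓ−1), product (−1)^130 = +1.

+1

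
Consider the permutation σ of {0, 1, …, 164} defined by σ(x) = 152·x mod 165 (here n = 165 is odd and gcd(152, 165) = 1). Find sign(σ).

+1

Orbit of 47 under x↦152x: [47, 49, 23, 31, 92, 124, 38]… (length divides ord_165(152)).
π_152 has 15 disjoint cycles with lengths [20, 20, 20, 20, 20, 20, 10, 10, 5, 5, 4, 4, 4, 2, 1] on {0,…,164}.
15 cycles on 165: each ℓ→(−1)^(ℓ−1), product (−1)^150 = +1.
Via Zolotarev, sign(π_{152}) = (152|165) = +1.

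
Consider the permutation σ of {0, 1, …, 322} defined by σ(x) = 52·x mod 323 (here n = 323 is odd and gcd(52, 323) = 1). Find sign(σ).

-1

Orbit of 1 under x↦52x: [1, 52, 120, 103, 188, 86, 273]… (length divides ord_323(52)).
Decompose π into cycles: lengths [18, 18, 18, 18, 18, 18, 18, 18, 18, 18, 18, 18, 18, 18, 18, 18, 18, 1, 1, 1, 1, 1, 1, 1, 1, 1, 1, 1, 1, 1, 1, 1, 1, 1] (34 cycles, including the fixed point 0).
Σ(ℓ_i−1) = 323−34 = 289; sign = (−1)^289 = -1.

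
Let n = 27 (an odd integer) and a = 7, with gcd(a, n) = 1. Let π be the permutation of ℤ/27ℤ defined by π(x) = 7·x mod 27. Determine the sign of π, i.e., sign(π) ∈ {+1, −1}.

+1

Orbit of 16 under x↦7x: [16, 4, 1, 7, 22, 19, 25]… (length divides ord_27(7)).
π_7 has 7 disjoint cycles with lengths [9, 9, 3, 3, 1, 1, 1] on {0,…,26}.
sign(π) = (−1)^{n − #cycles} = (−1)^{27−7} = (−1)^20 = +1.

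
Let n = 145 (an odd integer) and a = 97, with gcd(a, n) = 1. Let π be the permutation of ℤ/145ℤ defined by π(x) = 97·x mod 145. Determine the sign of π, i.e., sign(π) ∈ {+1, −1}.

Orbit of 129 under x↦97x: [129, 43, 111, 37, 109, 133, 141]… (length divides ord_145(97)).
The orbit structure of x ↦ 97x mod 145: 7 orbits of sizes [28, 28, 28, 28, 28, 4, 1].
7 cycles on 145: each ℓ→(−1)^(ℓ−1), product (−1)^138 = +1.
Zolotarev: (97|145) = +1, matching the cycle-count sign.

+1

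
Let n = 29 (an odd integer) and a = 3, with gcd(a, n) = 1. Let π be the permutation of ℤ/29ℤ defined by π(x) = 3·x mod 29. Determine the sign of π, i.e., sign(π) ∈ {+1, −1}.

Trace 22: π^k(22) = [22, 8, 24, 14, 13, 10, 1] for k=0..6.
2 cycles of lengths [28, 1].
Σ(ℓ_i−1) = 29−2 = 27; sign = (−1)^27 = -1.

-1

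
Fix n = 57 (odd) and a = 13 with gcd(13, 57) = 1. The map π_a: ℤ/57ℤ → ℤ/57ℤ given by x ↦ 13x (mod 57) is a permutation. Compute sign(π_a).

Orbit of 37 under x↦13x: [37, 25, 40, 7, 34, 43, 46]… (length divides ord_57(13)).
π_13 has 6 disjoint cycles with lengths [18, 18, 18, 1, 1, 1] on {0,…,56}.
Σ(ℓ_i−1) = 57−6 = 51; sign = (−1)^51 = -1.
The Jacobi symbol (13|57) = -1 (Zolotarev) agrees.

-1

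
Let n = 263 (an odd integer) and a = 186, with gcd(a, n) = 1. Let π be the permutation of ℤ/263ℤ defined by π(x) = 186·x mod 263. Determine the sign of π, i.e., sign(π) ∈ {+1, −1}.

Start at x=37: 37 → 44 → 31 → 243 → 225 → 33 → 89 → … (one orbit).
π_186 has 3 disjoint cycles with lengths [131, 131, 1] on {0,…,262}.
With 3 cycles on 263 points, sign = (−1)^{263−3} = +1.
The Jacobi symbol (186|263) = +1 (Zolotarev) agrees.

+1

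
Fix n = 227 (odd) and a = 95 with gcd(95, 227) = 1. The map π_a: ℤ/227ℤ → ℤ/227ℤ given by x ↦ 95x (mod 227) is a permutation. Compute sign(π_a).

Start at x=184: 184 → 1 → 95 → 172 → 223 → 74 → 220 → … (one orbit).
Decompose π into cycles: lengths [226, 1] (2 cycles, including the fixed point 0).
sign(π) = (−1)^{n − #cycles} = (−1)^{227−2} = (−1)^225 = -1.

-1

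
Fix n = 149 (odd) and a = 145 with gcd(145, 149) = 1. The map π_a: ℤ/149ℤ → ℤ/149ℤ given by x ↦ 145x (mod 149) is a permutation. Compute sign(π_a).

Trace 95: π^k(95) = [95, 67, 30, 29, 33, 17, 81] for k=0..6.
Cycle type of π: 37×4 + 1; total 5 cycles.
sign(π) = (−1)^{n − #cycles} = (−1)^{149−5} = (−1)^144 = +1.

+1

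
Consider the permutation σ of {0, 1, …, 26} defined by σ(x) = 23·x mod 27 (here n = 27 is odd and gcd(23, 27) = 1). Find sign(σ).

-1

Orbit of 14 under x↦23x: [14, 25, 8, 22, 20, 1, 23]… (length divides ord_27(23)).
4 cycles of lengths [18, 6, 2, 1].
With 4 cycles on 27 points, sign = (−1)^{27−4} = -1.
Via Zolotarev, sign(π_{23}) = (23|27) = -1.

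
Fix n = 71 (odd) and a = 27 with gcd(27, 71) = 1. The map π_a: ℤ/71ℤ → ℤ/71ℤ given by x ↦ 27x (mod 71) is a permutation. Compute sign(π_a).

+1

Start at x=54: 54 → 38 → 32 → 12 → 40 → 15 → 50 → … (one orbit).
Cycle lengths of π_27 on ℤ/71ℤ: [35, 35, 1]; 3 cycles in total.
3 cycles on 71: each ℓ→(−1)^(ℓ−1), product (−1)^68 = +1.
Zolotarev: (27|71) = +1, matching the cycle-count sign.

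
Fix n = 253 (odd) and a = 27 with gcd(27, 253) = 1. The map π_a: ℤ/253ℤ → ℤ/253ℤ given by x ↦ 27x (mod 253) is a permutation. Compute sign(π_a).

Trace 243: π^k(243) = [243, 236, 47, 4, 108, 133, 49] for k=0..6.
Decompose π into cycles: lengths [55, 55, 55, 55, 11, 11, 5, 5, 1] (9 cycles, including the fixed point 0).
n − c = 253 − 9 = 244; sign = (−1)^244 = +1.
(27|253)_J = +1 (Zolotarev's lemma cross-check).

+1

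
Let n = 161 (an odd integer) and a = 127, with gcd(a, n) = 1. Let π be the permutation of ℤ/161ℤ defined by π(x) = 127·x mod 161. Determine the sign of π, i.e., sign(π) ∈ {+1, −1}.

+1

Orbit of 71 under x↦127x: [71, 1, 127, 29, 141, 36, 64]… (length divides ord_161(127)).
The orbit structure of x ↦ 127x mod 161: 21 orbits of sizes [11, 11, 11, 11, 11, 11, 11, 11, 11, 11, 11, 11, 11, 11, 1, 1, 1, 1, 1, 1, 1].
161 − 21 = 140 transpositions; sign(π) = (−1)^140 = +1.
(127|161)_J = +1 (Zolotarev's lemma cross-check).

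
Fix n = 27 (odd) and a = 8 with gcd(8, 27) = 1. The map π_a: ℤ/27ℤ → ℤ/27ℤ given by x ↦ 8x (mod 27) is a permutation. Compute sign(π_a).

Start at x=19: 19 → 17 → 1 → 8 → 10 → 26 → 19 (one orbit).
Decompose π into cycles: lengths [6, 6, 6, 2, 2, 2, 2, 1] (8 cycles, including the fixed point 0).
n − c = 27 − 8 = 19; sign = (−1)^19 = -1.
Zolotarev: (8|27) = -1, matching the cycle-count sign.

-1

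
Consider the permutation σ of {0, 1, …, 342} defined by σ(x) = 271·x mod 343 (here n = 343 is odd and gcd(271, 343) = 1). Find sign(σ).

Orbit of 240 under x↦271x: [240, 213, 99, 75, 88, 181, 2]… (length divides ord_343(271)).
π_271 has 4 disjoint cycles with lengths [294, 42, 6, 1] on {0,…,342}.
4 cycles on 343: each ℓ→(−1)^(ℓ−1), product (−1)^339 = -1.
(271|343)_J = -1 (Zolotarev's lemma cross-check).

-1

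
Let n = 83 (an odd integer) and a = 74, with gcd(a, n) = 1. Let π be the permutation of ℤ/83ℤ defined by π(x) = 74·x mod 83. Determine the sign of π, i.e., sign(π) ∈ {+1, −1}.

-1

Start at x=81: 81 → 18 → 4 → 47 → 75 → 72 → 16 → … (one orbit).
2 cycles of lengths [82, 1].
Σ(ℓ_i−1) = 83−2 = 81; sign = (−1)^81 = -1.
Zolotarev: (74|83) = -1, matching the cycle-count sign.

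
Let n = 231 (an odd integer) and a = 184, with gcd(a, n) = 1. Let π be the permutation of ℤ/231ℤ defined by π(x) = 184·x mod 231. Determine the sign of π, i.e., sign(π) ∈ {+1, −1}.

-1

Trace 16: π^k(16) = [16, 172, 1, 184, 130, 127, 37] for k=0..6.
The orbit structure of x ↦ 184x mod 231: 18 orbits of sizes [30, 30, 30, 30, 30, 30, 10, 10, 10, 3, 3, 3, 3, 3, 3, 1, 1, 1].
n − c = 231 − 18 = 213; sign = (−1)^213 = -1.
Zolotarev: (184|231) = -1, matching the cycle-count sign.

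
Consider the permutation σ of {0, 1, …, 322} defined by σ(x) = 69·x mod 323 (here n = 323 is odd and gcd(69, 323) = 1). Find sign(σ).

Start at x=69: 69 → 239 → 18 → 273 → 103 → 1 → 69 (one orbit).
The orbit structure of x ↦ 69x mod 323: 68 orbits of sizes [6, 6, 6, 6, 6, 6, 6, 6, 6, 6, 6, 6, 6, 6, 6, 6, 6, 6, 6, 6, 6, 6, 6, 6, 6, 6, 6, 6, 6, 6, 6, 6, 6, 6, 6, 6, 6, 6, 6, 6, 6, 6, 6, 6, 6, 6, 6, 6, 6, 6, 6, 1, 1, 1, 1, 1, 1, 1, 1, 1, 1, 1, 1, 1, 1, 1, 1, 1].
323 − 68 = 255 transpositions; sign(π) = (−1)^255 = -1.
The Jacobi symbol (69|323) = -1 (Zolotarev) agrees.

-1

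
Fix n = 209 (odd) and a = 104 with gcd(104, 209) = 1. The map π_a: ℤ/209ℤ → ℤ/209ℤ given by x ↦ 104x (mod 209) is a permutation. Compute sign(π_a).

Start at x=16: 16 → 201 → 4 → 207 → 1 → 104 → 157 → … (one orbit).
Cycle lengths of π_104 on ℤ/209ℤ: [45, 45, 45, 45, 9, 9, 5, 5, 1]; 9 cycles in total.
9 cycles on 209: each ℓ→(−1)^(ℓ−1), product (−1)^200 = +1.
The Jacobi symbol (104|209) = +1 (Zolotarev) agrees.

+1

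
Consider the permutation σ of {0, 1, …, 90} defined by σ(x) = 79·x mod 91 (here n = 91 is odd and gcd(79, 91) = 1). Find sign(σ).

Trace 53: π^k(53) = [53, 1, 79] for k=0..2.
The orbit structure of x ↦ 79x mod 91: 39 orbits of sizes [3, 3, 3, 3, 3, 3, 3, 3, 3, 3, 3, 3, 3, 3, 3, 3, 3, 3, 3, 3, 3, 3, 3, 3, 3, 3, 1, 1, 1, 1, 1, 1, 1, 1, 1, 1, 1, 1, 1].
91 − 39 = 52 transpositions; sign(π) = (−1)^52 = +1.

+1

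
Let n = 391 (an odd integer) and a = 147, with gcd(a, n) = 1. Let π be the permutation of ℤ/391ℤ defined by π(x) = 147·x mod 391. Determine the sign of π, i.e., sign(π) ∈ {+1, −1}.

Trace 6: π^k(6) = [6, 100, 233, 234, 381, 94, 133] for k=0..6.
The orbit structure of x ↦ 147x mod 391: 6 orbits of sizes [176, 176, 16, 11, 11, 1].
6 cycles on 391: each ℓ→(−1)^(ℓ−1), product (−1)^385 = -1.
Zolotarev: (147|391) = -1, matching the cycle-count sign.

-1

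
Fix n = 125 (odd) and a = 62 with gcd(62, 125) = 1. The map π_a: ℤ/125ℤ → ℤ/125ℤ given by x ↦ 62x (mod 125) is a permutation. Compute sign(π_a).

-1

Start at x=9: 9 → 58 → 96 → 77 → 24 → 113 → 6 → … (one orbit).
Cycle type of π: 100 + 20 + 4 + 1; total 4 cycles.
125 − 4 = 121 transpositions; sign(π) = (−1)^121 = -1.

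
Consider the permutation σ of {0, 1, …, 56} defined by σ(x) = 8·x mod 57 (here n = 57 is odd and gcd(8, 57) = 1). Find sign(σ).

+1

Trace 49: π^k(49) = [49, 50, 1, 8, 7, 56] for k=0..5.
π_8 has 11 disjoint cycles with lengths [6, 6, 6, 6, 6, 6, 6, 6, 6, 2, 1] on {0,…,56}.
11 cycles on 57: each ℓ→(−1)^(ℓ−1), product (−1)^46 = +1.
(8|57)_J = +1 (Zolotarev's lemma cross-check).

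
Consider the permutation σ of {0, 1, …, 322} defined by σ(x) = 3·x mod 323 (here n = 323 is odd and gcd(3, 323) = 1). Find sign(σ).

+1

Trace 270: π^k(270) = [270, 164, 169, 184, 229, 41, 123] for k=0..6.
Cycle lengths of π_3 on ℤ/323ℤ: [144, 144, 18, 16, 1]; 5 cycles in total.
5 cycles on 323: each ℓ→(−1)^(ℓ−1), product (−1)^318 = +1.
Check: (3/323) = +1 by Zolotarev.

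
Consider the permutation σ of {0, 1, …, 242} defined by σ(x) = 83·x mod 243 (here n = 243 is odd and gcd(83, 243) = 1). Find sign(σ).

Orbit of 10 under x↦83x: [10, 101, 121, 80, 79, 239, 154]… (length divides ord_243(83)).
6 cycles of lengths [162, 54, 18, 6, 2, 1].
243 − 6 = 237 transpositions; sign(π) = (−1)^237 = -1.

-1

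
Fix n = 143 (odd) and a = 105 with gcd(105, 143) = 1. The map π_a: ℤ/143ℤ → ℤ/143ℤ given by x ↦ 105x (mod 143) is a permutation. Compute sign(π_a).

-1

Start at x=14: 14 → 40 → 53 → 131 → 27 → 118 → 92 → … (one orbit).
The orbit structure of x ↦ 105x mod 143: 26 orbits of sizes [10, 10, 10, 10, 10, 10, 10, 10, 10, 10, 10, 10, 10, 1, 1, 1, 1, 1, 1, 1, 1, 1, 1, 1, 1, 1].
Σ(ℓ_i−1) = 143−26 = 117; sign = (−1)^117 = -1.
(105|143)_J = -1 (Zolotarev's lemma cross-check).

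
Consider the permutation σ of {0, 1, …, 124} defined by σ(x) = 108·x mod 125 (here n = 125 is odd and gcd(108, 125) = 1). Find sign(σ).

-1

Start at x=97: 97 → 101 → 33 → 64 → 37 → 121 → 68 → … (one orbit).
π_108 has 4 disjoint cycles with lengths [100, 20, 4, 1] on {0,…,124}.
Σ(ℓ_i−1) = 125−4 = 121; sign = (−1)^121 = -1.
Via Zolotarev, sign(π_{108}) = (108|125) = -1.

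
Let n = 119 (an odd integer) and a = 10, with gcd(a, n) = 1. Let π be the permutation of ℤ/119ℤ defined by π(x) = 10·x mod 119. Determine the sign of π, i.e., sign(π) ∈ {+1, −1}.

+1

Start at x=72: 72 → 6 → 60 → 5 → 50 → 24 → 2 → … (one orbit).
Cycle lengths of π_10 on ℤ/119ℤ: [48, 48, 16, 6, 1]; 5 cycles in total.
n − c = 119 − 5 = 114; sign = (−1)^114 = +1.
(10|119)_J = +1 (Zolotarev's lemma cross-check).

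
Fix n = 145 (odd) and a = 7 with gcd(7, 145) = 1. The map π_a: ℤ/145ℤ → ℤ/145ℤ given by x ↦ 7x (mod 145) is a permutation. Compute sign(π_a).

-1

Trace 141: π^k(141) = [141, 117, 94, 78, 111, 52, 74] for k=0..6.
10 cycles of lengths [28, 28, 28, 28, 7, 7, 7, 7, 4, 1].
145 − 10 = 135 transpositions; sign(π) = (−1)^135 = -1.
The Jacobi symbol (7|145) = -1 (Zolotarev) agrees.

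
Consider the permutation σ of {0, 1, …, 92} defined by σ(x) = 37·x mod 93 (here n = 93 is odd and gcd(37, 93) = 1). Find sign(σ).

-1

Start at x=25: 25 → 88 → 1 → 37 → 67 → 61 → 25 (one orbit).
The orbit structure of x ↦ 37x mod 93: 18 orbits of sizes [6, 6, 6, 6, 6, 6, 6, 6, 6, 6, 6, 6, 6, 6, 6, 1, 1, 1].
Σ(ℓ_i−1) = 93−18 = 75; sign = (−1)^75 = -1.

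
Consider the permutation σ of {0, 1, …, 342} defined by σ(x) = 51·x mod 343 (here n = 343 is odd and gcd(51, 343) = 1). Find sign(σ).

Trace 142: π^k(142) = [142, 39, 274, 254, 263, 36, 121] for k=0..6.
Cycle lengths of π_51 on ℤ/343ℤ: [147, 147, 21, 21, 3, 3, 1]; 7 cycles in total.
7 cycles on 343: each ℓ→(−1)^(ℓ−1), product (−1)^336 = +1.

+1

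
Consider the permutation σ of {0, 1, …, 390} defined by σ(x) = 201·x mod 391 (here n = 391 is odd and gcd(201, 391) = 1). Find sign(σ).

+1

Orbit of 234 under x↦201x: [234, 114, 236, 125, 101, 360, 25]… (length divides ord_391(201)).
5 cycles of lengths [176, 176, 22, 16, 1].
Σ(ℓ_i−1) = 391−5 = 386; sign = (−1)^386 = +1.
The Jacobi symbol (201|391) = +1 (Zolotarev) agrees.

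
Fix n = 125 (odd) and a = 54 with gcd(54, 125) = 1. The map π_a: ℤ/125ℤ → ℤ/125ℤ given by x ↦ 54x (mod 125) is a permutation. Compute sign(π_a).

+1

Start at x=39: 39 → 106 → 99 → 96 → 59 → 61 → 44 → … (one orbit).
Cycle lengths of π_54 on ℤ/125ℤ: [50, 50, 10, 10, 2, 2, 1]; 7 cycles in total.
n − c = 125 − 7 = 118; sign = (−1)^118 = +1.
Zolotarev: (54|125) = +1, matching the cycle-count sign.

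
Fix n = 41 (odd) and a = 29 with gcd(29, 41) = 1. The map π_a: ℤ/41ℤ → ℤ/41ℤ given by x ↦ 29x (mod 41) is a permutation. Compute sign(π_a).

Start at x=3: 3 → 5 → 22 → 23 → 11 → 32 → 26 → … (one orbit).
Cycle type of π: 40 + 1; total 2 cycles.
Σ(ℓ_i−1) = 41−2 = 39; sign = (−1)^39 = -1.
(29|41)_J = -1 (Zolotarev's lemma cross-check).

-1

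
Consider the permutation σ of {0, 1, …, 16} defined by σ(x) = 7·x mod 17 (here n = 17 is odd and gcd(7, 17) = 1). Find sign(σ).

Start at x=4: 4 → 11 → 9 → 12 → 16 → 10 → 2 → … (one orbit).
Cycle lengths of π_7 on ℤ/17ℤ: [16, 1]; 2 cycles in total.
With 2 cycles on 17 points, sign = (−1)^{17−2} = -1.
The Jacobi symbol (7|17) = -1 (Zolotarev) agrees.

-1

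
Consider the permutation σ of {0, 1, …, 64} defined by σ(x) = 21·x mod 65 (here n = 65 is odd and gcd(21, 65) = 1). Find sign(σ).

-1

Orbit of 31 under x↦21x: [31, 1, 21, 51]… (length divides ord_65(21)).
Cycle type of π: 4×15 + 1×5; total 20 cycles.
n − c = 65 − 20 = 45; sign = (−1)^45 = -1.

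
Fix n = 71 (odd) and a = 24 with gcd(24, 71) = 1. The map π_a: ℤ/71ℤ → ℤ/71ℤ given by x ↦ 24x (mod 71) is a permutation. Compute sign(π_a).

+1

Start at x=1: 1 → 24 → 8 → 50 → 64 → 45 → 15 → … (one orbit).
The orbit structure of x ↦ 24x mod 71: 3 orbits of sizes [35, 35, 1].
With 3 cycles on 71 points, sign = (−1)^{71−3} = +1.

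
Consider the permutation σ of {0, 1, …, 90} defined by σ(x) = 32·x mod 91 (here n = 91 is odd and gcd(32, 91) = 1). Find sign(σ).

-1

Trace 37: π^k(37) = [37, 1, 32, 23, 8, 74, 2] for k=0..6.
The orbit structure of x ↦ 32x mod 91: 10 orbits of sizes [12, 12, 12, 12, 12, 12, 12, 3, 3, 1].
Σ(ℓ_i−1) = 91−10 = 81; sign = (−1)^81 = -1.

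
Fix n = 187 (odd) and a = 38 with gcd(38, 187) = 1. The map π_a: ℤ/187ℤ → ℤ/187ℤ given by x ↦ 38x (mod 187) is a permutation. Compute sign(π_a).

+1

Start at x=47: 47 → 103 → 174 → 67 → 115 → 69 → 4 → … (one orbit).
The orbit structure of x ↦ 38x mod 187: 15 orbits of sizes [20, 20, 20, 20, 20, 20, 20, 20, 5, 5, 4, 4, 4, 4, 1].
n − c = 187 − 15 = 172; sign = (−1)^172 = +1.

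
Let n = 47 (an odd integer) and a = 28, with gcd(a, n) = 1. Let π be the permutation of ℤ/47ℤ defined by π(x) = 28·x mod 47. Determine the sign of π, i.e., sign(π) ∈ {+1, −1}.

Orbit of 4 under x↦28x: [4, 18, 34, 12, 7, 8, 36]… (length divides ord_47(28)).
Cycle type of π: 23×2 + 1; total 3 cycles.
Σ(ℓ_i−1) = 47−3 = 44; sign = (−1)^44 = +1.

+1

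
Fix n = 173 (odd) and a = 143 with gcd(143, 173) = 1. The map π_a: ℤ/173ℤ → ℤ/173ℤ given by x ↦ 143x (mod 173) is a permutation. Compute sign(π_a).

Start at x=1: 1 → 143 → 35 → 161 → 14 → 99 → 144 → … (one orbit).
Cycle lengths of π_143 on ℤ/173ℤ: [172, 1]; 2 cycles in total.
2 cycles on 173: each ℓ→(−1)^(ℓ−1), product (−1)^171 = -1.

-1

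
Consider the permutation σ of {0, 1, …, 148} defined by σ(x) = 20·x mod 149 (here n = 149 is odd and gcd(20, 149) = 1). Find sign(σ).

Orbit of 86 under x↦20x: [86, 81, 130, 67, 148, 129, 47]… (length divides ord_149(20)).
Cycle type of π: 74×2 + 1; total 3 cycles.
With 3 cycles on 149 points, sign = (−1)^{149−3} = +1.

+1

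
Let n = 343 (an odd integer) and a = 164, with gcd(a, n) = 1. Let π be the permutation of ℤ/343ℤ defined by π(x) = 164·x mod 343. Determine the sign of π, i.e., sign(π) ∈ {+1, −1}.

-1

Orbit of 234 under x↦164x: [234, 303, 300, 151, 68, 176, 52]… (length divides ord_343(164)).
Cycle type of π: 294 + 42 + 6 + 1; total 4 cycles.
With 4 cycles on 343 points, sign = (−1)^{343−4} = -1.
Via Zolotarev, sign(π_{164}) = (164|343) = -1.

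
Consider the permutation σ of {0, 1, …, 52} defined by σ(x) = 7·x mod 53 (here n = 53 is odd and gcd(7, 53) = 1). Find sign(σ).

Trace 37: π^k(37) = [37, 47, 11, 24, 9, 10, 17] for k=0..6.
Cycle lengths of π_7 on ℤ/53ℤ: [26, 26, 1]; 3 cycles in total.
53 − 3 = 50 transpositions; sign(π) = (−1)^50 = +1.
Zolotarev: (7|53) = +1, matching the cycle-count sign.

+1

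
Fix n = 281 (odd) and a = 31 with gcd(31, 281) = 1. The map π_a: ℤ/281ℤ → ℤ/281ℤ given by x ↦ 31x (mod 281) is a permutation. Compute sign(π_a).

+1

Trace 201: π^k(201) = [201, 49, 114, 162, 245, 8, 248] for k=0..6.
Cycle lengths of π_31 on ℤ/281ℤ: [140, 140, 1]; 3 cycles in total.
With 3 cycles on 281 points, sign = (−1)^{281−3} = +1.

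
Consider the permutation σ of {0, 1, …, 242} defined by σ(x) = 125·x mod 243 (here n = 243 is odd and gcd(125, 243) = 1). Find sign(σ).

-1

Start at x=8: 8 → 28 → 98 → 100 → 107 → 10 → 35 → … (one orbit).
14 cycles of lengths [54, 54, 54, 18, 18, 18, 6, 6, 6, 2, 2, 2, 2, 1].
Σ(ℓ_i−1) = 243−14 = 229; sign = (−1)^229 = -1.
The Jacobi symbol (125|243) = -1 (Zolotarev) agrees.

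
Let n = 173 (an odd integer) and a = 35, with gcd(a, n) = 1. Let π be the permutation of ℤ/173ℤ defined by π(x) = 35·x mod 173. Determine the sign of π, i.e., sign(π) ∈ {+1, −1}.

Orbit of 160 under x↦35x: [160, 64, 164, 31, 47, 88, 139]… (length divides ord_173(35)).
π_35 has 3 disjoint cycles with lengths [86, 86, 1] on {0,…,172}.
173 − 3 = 170 transpositions; sign(π) = (−1)^170 = +1.

+1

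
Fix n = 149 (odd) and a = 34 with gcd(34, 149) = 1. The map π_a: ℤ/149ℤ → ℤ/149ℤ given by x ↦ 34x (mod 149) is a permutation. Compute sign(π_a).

-1

Start at x=90: 90 → 80 → 38 → 100 → 122 → 125 → 78 → … (one orbit).
Decompose π into cycles: lengths [148, 1] (2 cycles, including the fixed point 0).
Σ(ℓ_i−1) = 149−2 = 147; sign = (−1)^147 = -1.
(34|149)_J = -1 (Zolotarev's lemma cross-check).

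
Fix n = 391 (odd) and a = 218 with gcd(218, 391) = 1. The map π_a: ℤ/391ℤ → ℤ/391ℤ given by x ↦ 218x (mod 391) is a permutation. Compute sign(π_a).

+1

Orbit of 160 under x↦218x: [160, 81, 63, 49, 125, 271, 37]… (length divides ord_391(218)).
π_218 has 5 disjoint cycles with lengths [176, 176, 22, 16, 1] on {0,…,390}.
With 5 cycles on 391 points, sign = (−1)^{391−5} = +1.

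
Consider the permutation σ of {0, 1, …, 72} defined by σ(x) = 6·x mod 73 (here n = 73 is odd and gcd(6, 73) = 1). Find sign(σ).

+1

Start at x=72: 72 → 67 → 37 → 3 → 18 → 35 → 64 → … (one orbit).
π_6 has 3 disjoint cycles with lengths [36, 36, 1] on {0,…,72}.
Σ(ℓ_i−1) = 73−3 = 70; sign = (−1)^70 = +1.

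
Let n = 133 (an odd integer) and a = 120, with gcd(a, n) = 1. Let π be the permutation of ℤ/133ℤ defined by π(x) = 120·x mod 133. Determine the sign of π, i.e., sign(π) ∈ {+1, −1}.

+1

Start at x=106: 106 → 85 → 92 → 1 → 120 → 36 → 64 → … (one orbit).
Cycle lengths of π_120 on ℤ/133ℤ: [9, 9, 9, 9, 9, 9, 9, 9, 9, 9, 9, 9, 9, 9, 1, 1, 1, 1, 1, 1, 1]; 21 cycles in total.
Σ(ℓ_i−1) = 133−21 = 112; sign = (−1)^112 = +1.
Zolotarev: (120|133) = +1, matching the cycle-count sign.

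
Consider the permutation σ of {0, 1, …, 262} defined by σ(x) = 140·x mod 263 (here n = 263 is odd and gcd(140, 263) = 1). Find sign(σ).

Orbit of 12 under x↦140x: [12, 102, 78, 137, 244, 233, 8]… (length divides ord_263(140)).
3 cycles of lengths [131, 131, 1].
Σ(ℓ_i−1) = 263−3 = 260; sign = (−1)^260 = +1.
Zolotarev: (140|263) = +1, matching the cycle-count sign.

+1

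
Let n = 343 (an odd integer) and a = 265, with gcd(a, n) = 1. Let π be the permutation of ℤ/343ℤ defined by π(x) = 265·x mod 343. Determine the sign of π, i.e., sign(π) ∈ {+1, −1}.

-1

Start at x=188: 188 → 85 → 230 → 239 → 223 → 99 → 167 → … (one orbit).
The orbit structure of x ↦ 265x mod 343: 10 orbits of sizes [98, 98, 98, 14, 14, 14, 2, 2, 2, 1].
n − c = 343 − 10 = 333; sign = (−1)^333 = -1.
(265|343)_J = -1 (Zolotarev's lemma cross-check).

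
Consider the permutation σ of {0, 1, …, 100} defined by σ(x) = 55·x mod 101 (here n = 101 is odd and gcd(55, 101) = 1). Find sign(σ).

Orbit of 12 under x↦55x: [12, 54, 41, 33, 98, 37, 15]… (length divides ord_101(55)).
The orbit structure of x ↦ 55x mod 101: 2 orbits of sizes [100, 1].
n − c = 101 − 2 = 99; sign = (−1)^99 = -1.
Check: (55/101) = -1 by Zolotarev.

-1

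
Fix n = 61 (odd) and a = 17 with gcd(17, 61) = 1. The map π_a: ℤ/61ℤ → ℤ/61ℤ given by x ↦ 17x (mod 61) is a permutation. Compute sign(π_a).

Orbit of 6 under x↦17x: [6, 41, 26, 15, 11, 4, 7]… (length divides ord_61(17)).
Decompose π into cycles: lengths [60, 1] (2 cycles, including the fixed point 0).
With 2 cycles on 61 points, sign = (−1)^{61−2} = -1.

-1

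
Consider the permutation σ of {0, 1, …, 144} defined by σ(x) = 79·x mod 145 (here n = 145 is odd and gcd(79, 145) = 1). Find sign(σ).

-1

Start at x=36: 36 → 89 → 71 → 99 → 136 → 14 → 91 → … (one orbit).
π_79 has 8 disjoint cycles with lengths [28, 28, 28, 28, 28, 2, 2, 1] on {0,…,144}.
With 8 cycles on 145 points, sign = (−1)^{145−8} = -1.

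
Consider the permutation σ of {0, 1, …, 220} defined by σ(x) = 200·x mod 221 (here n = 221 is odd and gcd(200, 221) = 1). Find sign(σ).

Start at x=1: 1 → 200 → 220 → 21 → 1 (one orbit).
Cycle lengths of π_200 on ℤ/221ℤ: [4, 4, 4, 4, 4, 4, 4, 4, 4, 4, 4, 4, 4, 4, 4, 4, 4, 4, 4, 4, 4, 4, 4, 4, 4, 4, 4, 4, 4, 4, 4, 4, 4, 4, 4, 4, 4, 4, 4, 4, 4, 4, 4, 4, 4, 4, 4, 4, 4, 4, 4, 4, 4, 4, 4, 1]; 56 cycles in total.
n − c = 221 − 56 = 165; sign = (−1)^165 = -1.

-1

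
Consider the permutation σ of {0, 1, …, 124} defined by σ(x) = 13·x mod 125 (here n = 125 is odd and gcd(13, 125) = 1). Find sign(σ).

Trace 2: π^k(2) = [2, 26, 88, 19, 122, 86, 118] for k=0..6.
The orbit structure of x ↦ 13x mod 125: 4 orbits of sizes [100, 20, 4, 1].
With 4 cycles on 125 points, sign = (−1)^{125−4} = -1.
Check: (13/125) = -1 by Zolotarev.

-1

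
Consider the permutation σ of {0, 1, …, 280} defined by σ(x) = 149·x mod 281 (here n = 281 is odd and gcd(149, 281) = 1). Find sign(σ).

Start at x=14: 14 → 119 → 28 → 238 → 56 → 195 → 112 → … (one orbit).
3 cycles of lengths [140, 140, 1].
Σ(ℓ_i−1) = 281−3 = 278; sign = (−1)^278 = +1.

+1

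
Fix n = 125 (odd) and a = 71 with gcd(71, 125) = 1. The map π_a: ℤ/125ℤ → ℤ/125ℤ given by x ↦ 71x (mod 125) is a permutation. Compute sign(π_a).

Orbit of 46 under x↦71x: [46, 16, 11, 31, 76, 21, 116]… (length divides ord_125(71)).
The orbit structure of x ↦ 71x mod 125: 13 orbits of sizes [25, 25, 25, 25, 5, 5, 5, 5, 1, 1, 1, 1, 1].
sign(π) = (−1)^{n − #cycles} = (−1)^{125−13} = (−1)^112 = +1.

+1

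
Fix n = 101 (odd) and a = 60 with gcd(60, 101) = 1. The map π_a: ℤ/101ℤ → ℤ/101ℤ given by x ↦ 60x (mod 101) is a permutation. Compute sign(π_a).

-1

Start at x=91: 91 → 6 → 57 → 87 → 69 → 100 → 41 → … (one orbit).
Cycle type of π: 20×5 + 1; total 6 cycles.
With 6 cycles on 101 points, sign = (−1)^{101−6} = -1.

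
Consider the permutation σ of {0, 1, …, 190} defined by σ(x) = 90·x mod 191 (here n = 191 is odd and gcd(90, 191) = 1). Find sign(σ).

Start at x=27: 27 → 138 → 5 → 68 → 8 → 147 → 51 → … (one orbit).
3 cycles of lengths [95, 95, 1].
sign(π) = (−1)^{n − #cycles} = (−1)^{191−3} = (−1)^188 = +1.

+1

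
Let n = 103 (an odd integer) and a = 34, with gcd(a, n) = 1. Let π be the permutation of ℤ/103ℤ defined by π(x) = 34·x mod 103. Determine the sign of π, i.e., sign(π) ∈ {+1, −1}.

+1

Orbit of 13 under x↦34x: [13, 30, 93, 72, 79, 8, 66]… (length divides ord_103(34)).
π_34 has 7 disjoint cycles with lengths [17, 17, 17, 17, 17, 17, 1] on {0,…,102}.
103 − 7 = 96 transpositions; sign(π) = (−1)^96 = +1.
Via Zolotarev, sign(π_{34}) = (34|103) = +1.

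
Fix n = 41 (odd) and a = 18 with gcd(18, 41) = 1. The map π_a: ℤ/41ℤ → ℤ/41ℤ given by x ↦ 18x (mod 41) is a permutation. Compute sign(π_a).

+1

Orbit of 37 under x↦18x: [37, 10, 16, 1, 18]… (length divides ord_41(18)).
Decompose π into cycles: lengths [5, 5, 5, 5, 5, 5, 5, 5, 1] (9 cycles, including the fixed point 0).
9 cycles on 41: each ℓ→(−1)^(ℓ−1), product (−1)^32 = +1.
Check: (18/41) = +1 by Zolotarev.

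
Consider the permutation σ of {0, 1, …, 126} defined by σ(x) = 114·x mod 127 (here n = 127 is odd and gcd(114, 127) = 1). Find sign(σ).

Start at x=20: 20 → 121 → 78 → 2 → 101 → 84 → 51 → … (one orbit).
Cycle lengths of π_114 on ℤ/127ℤ: [126, 1]; 2 cycles in total.
n − c = 127 − 2 = 125; sign = (−1)^125 = -1.

-1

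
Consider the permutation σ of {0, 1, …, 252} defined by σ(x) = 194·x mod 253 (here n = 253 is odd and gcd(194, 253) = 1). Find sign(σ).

+1

Trace 129: π^k(129) = [129, 232, 227, 16, 68, 36, 153] for k=0..6.
Cycle lengths of π_194 on ℤ/253ℤ: [110, 110, 22, 10, 1]; 5 cycles in total.
n − c = 253 − 5 = 248; sign = (−1)^248 = +1.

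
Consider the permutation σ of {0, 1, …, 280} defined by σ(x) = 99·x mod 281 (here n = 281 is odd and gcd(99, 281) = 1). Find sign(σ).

-1

Trace 99: π^k(99) = [99, 247, 6, 32, 77, 36, 192] for k=0..6.
6 cycles of lengths [56, 56, 56, 56, 56, 1].
sign(π) = (−1)^{n − #cycles} = (−1)^{281−6} = (−1)^275 = -1.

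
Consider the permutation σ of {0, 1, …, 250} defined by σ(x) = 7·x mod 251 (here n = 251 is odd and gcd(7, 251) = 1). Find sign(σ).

+1

Start at x=201: 201 → 152 → 60 → 169 → 179 → 249 → 237 → … (one orbit).
Decompose π into cycles: lengths [125, 125, 1] (3 cycles, including the fixed point 0).
sign(π) = (−1)^{n − #cycles} = (−1)^{251−3} = (−1)^248 = +1.
Check: (7/251) = +1 by Zolotarev.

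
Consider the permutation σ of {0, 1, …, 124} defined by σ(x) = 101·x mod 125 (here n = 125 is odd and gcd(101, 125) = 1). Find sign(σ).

+1

Orbit of 26 under x↦101x: [26, 1, 101, 76, 51]… (length divides ord_125(101)).
The orbit structure of x ↦ 101x mod 125: 45 orbits of sizes [5, 5, 5, 5, 5, 5, 5, 5, 5, 5, 5, 5, 5, 5, 5, 5, 5, 5, 5, 5, 1, 1, 1, 1, 1, 1, 1, 1, 1, 1, 1, 1, 1, 1, 1, 1, 1, 1, 1, 1, 1, 1, 1, 1, 1].
Σ(ℓ_i−1) = 125−45 = 80; sign = (−1)^80 = +1.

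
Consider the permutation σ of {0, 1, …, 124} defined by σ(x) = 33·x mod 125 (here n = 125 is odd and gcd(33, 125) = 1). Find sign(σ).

-1

Orbit of 87 under x↦33x: [87, 121, 118, 19, 2, 66, 53]… (length divides ord_125(33)).
π_33 has 4 disjoint cycles with lengths [100, 20, 4, 1] on {0,…,124}.
125 − 4 = 121 transpositions; sign(π) = (−1)^121 = -1.
Via Zolotarev, sign(π_{33}) = (33|125) = -1.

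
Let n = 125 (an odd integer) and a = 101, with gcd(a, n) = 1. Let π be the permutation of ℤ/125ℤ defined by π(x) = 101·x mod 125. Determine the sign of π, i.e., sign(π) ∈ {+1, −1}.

+1

Orbit of 1 under x↦101x: [1, 101, 76, 51, 26]… (length divides ord_125(101)).
Decompose π into cycles: lengths [5, 5, 5, 5, 5, 5, 5, 5, 5, 5, 5, 5, 5, 5, 5, 5, 5, 5, 5, 5, 1, 1, 1, 1, 1, 1, 1, 1, 1, 1, 1, 1, 1, 1, 1, 1, 1, 1, 1, 1, 1, 1, 1, 1, 1] (45 cycles, including the fixed point 0).
sign(π) = (−1)^{n − #cycles} = (−1)^{125−45} = (−1)^80 = +1.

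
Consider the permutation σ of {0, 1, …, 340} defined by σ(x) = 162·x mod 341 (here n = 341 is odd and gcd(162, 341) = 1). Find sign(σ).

Trace 87: π^k(87) = [87, 113, 233, 236, 40, 1, 162] for k=0..6.
Cycle lengths of π_162 on ℤ/341ℤ: [30, 30, 30, 30, 30, 30, 30, 30, 30, 30, 15, 15, 10, 1]; 14 cycles in total.
341 − 14 = 327 transpositions; sign(π) = (−1)^327 = -1.
(162|341)_J = -1 (Zolotarev's lemma cross-check).

-1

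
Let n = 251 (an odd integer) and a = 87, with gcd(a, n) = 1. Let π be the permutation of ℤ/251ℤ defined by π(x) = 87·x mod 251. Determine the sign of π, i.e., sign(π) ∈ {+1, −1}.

-1

Start at x=115: 115 → 216 → 218 → 141 → 219 → 228 → 7 → … (one orbit).
The orbit structure of x ↦ 87x mod 251: 2 orbits of sizes [250, 1].
sign(π) = (−1)^{n − #cycles} = (−1)^{251−2} = (−1)^249 = -1.
(87|251)_J = -1 (Zolotarev's lemma cross-check).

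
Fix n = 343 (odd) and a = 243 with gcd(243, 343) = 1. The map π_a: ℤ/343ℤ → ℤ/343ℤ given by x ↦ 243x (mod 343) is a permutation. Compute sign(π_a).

-1

Trace 71: π^k(71) = [71, 103, 333, 314, 156, 178, 36] for k=0..6.
The orbit structure of x ↦ 243x mod 343: 4 orbits of sizes [294, 42, 6, 1].
sign(π) = (−1)^{n − #cycles} = (−1)^{343−4} = (−1)^339 = -1.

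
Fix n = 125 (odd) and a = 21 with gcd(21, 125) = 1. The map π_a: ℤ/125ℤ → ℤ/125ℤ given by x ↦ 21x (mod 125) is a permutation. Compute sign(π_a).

+1

Trace 31: π^k(31) = [31, 26, 46, 91, 36, 6, 1] for k=0..6.
Cycle type of π: 25×4 + 5×4 + 1×5; total 13 cycles.
sign(π) = (−1)^{n − #cycles} = (−1)^{125−13} = (−1)^112 = +1.
(21|125)_J = +1 (Zolotarev's lemma cross-check).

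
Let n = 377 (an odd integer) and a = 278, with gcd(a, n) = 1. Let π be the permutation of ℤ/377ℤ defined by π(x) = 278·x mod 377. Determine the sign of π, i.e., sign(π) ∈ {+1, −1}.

+1

Orbit of 99 under x↦278x: [99, 1, 278, 376]… (length divides ord_377(278)).
95 cycles of lengths [4, 4, 4, 4, 4, 4, 4, 4, 4, 4, 4, 4, 4, 4, 4, 4, 4, 4, 4, 4, 4, 4, 4, 4, 4, 4, 4, 4, 4, 4, 4, 4, 4, 4, 4, 4, 4, 4, 4, 4, 4, 4, 4, 4, 4, 4, 4, 4, 4, 4, 4, 4, 4, 4, 4, 4, 4, 4, 4, 4, 4, 4, 4, 4, 4, 4, 4, 4, 4, 4, 4, 4, 4, 4, 4, 4, 4, 4, 4, 4, 4, 4, 4, 4, 4, 4, 4, 4, 4, 4, 4, 4, 4, 4, 1].
95 cycles on 377: each ℓ→(−1)^(ℓ−1), product (−1)^282 = +1.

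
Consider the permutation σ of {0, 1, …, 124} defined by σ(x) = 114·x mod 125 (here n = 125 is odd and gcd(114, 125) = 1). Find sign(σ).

+1

Start at x=74: 74 → 61 → 79 → 6 → 59 → 101 → 14 → … (one orbit).
7 cycles of lengths [50, 50, 10, 10, 2, 2, 1].
With 7 cycles on 125 points, sign = (−1)^{125−7} = +1.
(114|125)_J = +1 (Zolotarev's lemma cross-check).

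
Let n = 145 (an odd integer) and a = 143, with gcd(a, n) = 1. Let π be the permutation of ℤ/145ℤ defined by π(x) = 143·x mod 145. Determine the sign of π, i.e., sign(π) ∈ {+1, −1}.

+1

Start at x=113: 113 → 64 → 17 → 111 → 68 → 9 → 127 → … (one orbit).
Cycle type of π: 28×5 + 4 + 1; total 7 cycles.
Σ(ℓ_i−1) = 145−7 = 138; sign = (−1)^138 = +1.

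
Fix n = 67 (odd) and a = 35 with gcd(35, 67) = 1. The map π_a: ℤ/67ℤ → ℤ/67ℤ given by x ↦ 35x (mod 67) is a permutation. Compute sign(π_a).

+1

Orbit of 40 under x↦35x: [40, 60, 23, 1, 35, 19, 62]… (length divides ord_67(35)).
3 cycles of lengths [33, 33, 1].
sign(π) = (−1)^{n − #cycles} = (−1)^{67−3} = (−1)^64 = +1.
(35|67)_J = +1 (Zolotarev's lemma cross-check).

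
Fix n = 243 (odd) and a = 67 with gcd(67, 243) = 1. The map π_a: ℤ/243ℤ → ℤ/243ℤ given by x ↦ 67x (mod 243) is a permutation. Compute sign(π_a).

+1

Trace 223: π^k(223) = [223, 118, 130, 205, 127, 4, 25] for k=0..6.
11 cycles of lengths [81, 81, 27, 27, 9, 9, 3, 3, 1, 1, 1].
n − c = 243 − 11 = 232; sign = (−1)^232 = +1.
The Jacobi symbol (67|243) = +1 (Zolotarev) agrees.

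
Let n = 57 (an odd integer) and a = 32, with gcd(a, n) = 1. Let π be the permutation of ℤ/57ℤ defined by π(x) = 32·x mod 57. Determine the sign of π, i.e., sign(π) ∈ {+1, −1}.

+1

Start at x=32: 32 → 55 → 50 → 4 → 14 → 49 → 29 → … (one orbit).
Cycle type of π: 18×3 + 2 + 1; total 5 cycles.
With 5 cycles on 57 points, sign = (−1)^{57−5} = +1.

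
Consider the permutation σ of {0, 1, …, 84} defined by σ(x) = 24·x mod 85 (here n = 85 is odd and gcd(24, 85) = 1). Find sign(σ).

-1

Orbit of 26 under x↦24x: [26, 29, 16, 44, 36, 14, 81]… (length divides ord_85(24)).
Decompose π into cycles: lengths [16, 16, 16, 16, 16, 2, 2, 1] (8 cycles, including the fixed point 0).
85 − 8 = 77 transpositions; sign(π) = (−1)^77 = -1.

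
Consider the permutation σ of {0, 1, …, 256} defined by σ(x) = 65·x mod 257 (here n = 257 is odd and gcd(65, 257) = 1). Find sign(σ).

-1

Orbit of 118 under x↦65x: [118, 217, 227, 106, 208, 156, 117]… (length divides ord_257(65)).
Decompose π into cycles: lengths [256, 1] (2 cycles, including the fixed point 0).
sign(π) = (−1)^{n − #cycles} = (−1)^{257−2} = (−1)^255 = -1.
The Jacobi symbol (65|257) = -1 (Zolotarev) agrees.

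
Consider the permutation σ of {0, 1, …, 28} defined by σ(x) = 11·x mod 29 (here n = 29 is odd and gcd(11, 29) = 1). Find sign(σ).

-1

Orbit of 8 under x↦11x: [8, 1, 11, 5, 26, 25, 14]… (length divides ord_29(11)).
The orbit structure of x ↦ 11x mod 29: 2 orbits of sizes [28, 1].
Σ(ℓ_i−1) = 29−2 = 27; sign = (−1)^27 = -1.
Check: (11/29) = -1 by Zolotarev.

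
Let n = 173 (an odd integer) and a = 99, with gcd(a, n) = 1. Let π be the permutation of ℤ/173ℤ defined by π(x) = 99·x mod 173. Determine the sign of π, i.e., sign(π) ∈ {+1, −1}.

Start at x=170: 170 → 49 → 7 → 1 → 99 → 113 → 115 → … (one orbit).
Cycle lengths of π_99 on ℤ/173ℤ: [172, 1]; 2 cycles in total.
173 − 2 = 171 transpositions; sign(π) = (−1)^171 = -1.
The Jacobi symbol (99|173) = -1 (Zolotarev) agrees.

-1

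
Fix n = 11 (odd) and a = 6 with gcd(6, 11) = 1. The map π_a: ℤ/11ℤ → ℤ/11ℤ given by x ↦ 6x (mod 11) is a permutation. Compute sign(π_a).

-1

Start at x=10: 10 → 5 → 8 → 4 → 2 → 1 → 6 → … (one orbit).
The orbit structure of x ↦ 6x mod 11: 2 orbits of sizes [10, 1].
11 − 2 = 9 transpositions; sign(π) = (−1)^9 = -1.
(6|11)_J = -1 (Zolotarev's lemma cross-check).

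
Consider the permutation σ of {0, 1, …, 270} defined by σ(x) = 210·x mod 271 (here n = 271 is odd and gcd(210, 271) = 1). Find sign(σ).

Orbit of 36 under x↦210x: [36, 243, 82, 147, 247, 109, 126]… (length divides ord_271(210)).
2 cycles of lengths [270, 1].
With 2 cycles on 271 points, sign = (−1)^{271−2} = -1.
(210|271)_J = -1 (Zolotarev's lemma cross-check).

-1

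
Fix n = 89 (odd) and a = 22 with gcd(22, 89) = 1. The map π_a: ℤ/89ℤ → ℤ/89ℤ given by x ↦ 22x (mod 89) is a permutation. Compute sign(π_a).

+1

Start at x=87: 87 → 45 → 11 → 64 → 73 → 4 → 88 → … (one orbit).
Decompose π into cycles: lengths [22, 22, 22, 22, 1] (5 cycles, including the fixed point 0).
n − c = 89 − 5 = 84; sign = (−1)^84 = +1.
(22|89)_J = +1 (Zolotarev's lemma cross-check).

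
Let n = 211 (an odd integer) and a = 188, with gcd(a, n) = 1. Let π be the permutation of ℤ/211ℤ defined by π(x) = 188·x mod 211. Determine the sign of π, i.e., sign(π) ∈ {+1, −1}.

+1

Trace 1: π^k(1) = [1, 188, 107, 71, 55] for k=0..4.
π_188 has 43 disjoint cycles with lengths [5, 5, 5, 5, 5, 5, 5, 5, 5, 5, 5, 5, 5, 5, 5, 5, 5, 5, 5, 5, 5, 5, 5, 5, 5, 5, 5, 5, 5, 5, 5, 5, 5, 5, 5, 5, 5, 5, 5, 5, 5, 5, 1] on {0,…,210}.
Σ(ℓ_i−1) = 211−43 = 168; sign = (−1)^168 = +1.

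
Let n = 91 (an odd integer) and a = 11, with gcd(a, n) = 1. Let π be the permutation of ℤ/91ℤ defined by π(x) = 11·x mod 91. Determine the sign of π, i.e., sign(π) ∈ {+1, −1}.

Orbit of 81 under x↦11x: [81, 72, 64, 67, 9, 8, 88]… (length divides ord_91(11)).
Cycle lengths of π_11 on ℤ/91ℤ: [12, 12, 12, 12, 12, 12, 12, 3, 3, 1]; 10 cycles in total.
10 cycles on 91: each ℓ→(−1)^(ℓ−1), product (−1)^81 = -1.
Zolotarev: (11|91) = -1, matching the cycle-count sign.

-1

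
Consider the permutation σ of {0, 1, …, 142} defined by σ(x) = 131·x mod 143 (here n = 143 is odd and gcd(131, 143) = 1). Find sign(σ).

Orbit of 1 under x↦131x: [1, 131]… (length divides ord_143(131)).
78 cycles of lengths [2, 2, 2, 2, 2, 2, 2, 2, 2, 2, 2, 2, 2, 2, 2, 2, 2, 2, 2, 2, 2, 2, 2, 2, 2, 2, 2, 2, 2, 2, 2, 2, 2, 2, 2, 2, 2, 2, 2, 2, 2, 2, 2, 2, 2, 2, 2, 2, 2, 2, 2, 2, 2, 2, 2, 2, 2, 2, 2, 2, 2, 2, 2, 2, 2, 1, 1, 1, 1, 1, 1, 1, 1, 1, 1, 1, 1, 1].
sign(π) = (−1)^{n − #cycles} = (−1)^{143−78} = (−1)^65 = -1.

-1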